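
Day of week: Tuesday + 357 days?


Tuesday

Start: Tuesday (index 1)
(1 + 357) mod 7
= 358 mod 7
= 1
Index 1 → Tuesday


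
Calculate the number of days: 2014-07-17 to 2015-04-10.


267 days

From July 17, 2014 to April 10, 2015
Rest of July 2014: 31 - 17 = 14
Full months: August 31, September 30, October 31, November 30, December 31, January 31, February 2015 28, March 31
Days into April 2015: 10
Total = 14 + 31 + 30 + 31 + 30 + 31 + 31 + 28 + 31 + 10 = 267 days


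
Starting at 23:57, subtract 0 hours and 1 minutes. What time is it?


Start: 1437 minutes from midnight
Subtract: 1 minutes
Remaining: 1437 - 1 = 1436
Hours: 23, Minutes: 56

23:56


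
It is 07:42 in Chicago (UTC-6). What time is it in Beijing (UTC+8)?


Time difference = UTC+8 - UTC-6 = +14 hours
New hour = (7 + 14) mod 24
= 21 mod 24 = 21
Minutes unchanged → 21:42

21:42


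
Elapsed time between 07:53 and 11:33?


3h 40m

End time in minutes: 11×60 + 33 = 693
Start time in minutes: 7×60 + 53 = 473
Difference = 693 - 473 = 220 minutes
= 3 hours 40 minutes


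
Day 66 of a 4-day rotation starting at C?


Shifts: A, B, C, D
Start: C (index 2)
Day 66: (2 + 66 - 1) mod 4
= 67 mod 4
= 3
Index 3 → shift D

Shift D


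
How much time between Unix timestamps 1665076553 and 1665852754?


Difference = 1665852754 - 1665076553 = 776201 seconds
In hours: 776201 / 3600 ≈ 215.6
In days: 776201 / 86400 ≈ 8.98

776201 seconds (215.6 hours / 8.98 days)


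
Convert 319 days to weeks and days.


Weeks: 319 ÷ 7 = 45 remainder 4

45 weeks 4 days


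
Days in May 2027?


Month: May (month 5)
May has 31 days

31 days


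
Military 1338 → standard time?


Hour: 13
13 - 12 = 1 → PM

1:38 PM


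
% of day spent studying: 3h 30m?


14.6%

Time: 210 minutes
Day: 1440 minutes
Percentage = (210/1440) × 100 ≈ 14.6%


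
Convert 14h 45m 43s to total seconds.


53143 seconds

Hours: 14 × 3600 = 50400
Minutes: 45 × 60 = 2700
Seconds: 43
Total = 50400 + 2700 + 43 = 53143


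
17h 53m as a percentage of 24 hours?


Total minutes: 17×60 + 53 = 1073
Day = 24×60 = 1440 minutes
Fraction = 1073/1440 ≈ 0.7451
As a percentage: 1073/1440 × 100 ≈ 74.51%

0.7451 (74.51%)


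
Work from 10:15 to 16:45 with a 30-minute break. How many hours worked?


Total time = (16×60+45) - (10×60+15)
= 1005 - 615 = 390 min
Minus break: 390 - 30 = 360 min
= 6h 0m

6h 0m (360 minutes)


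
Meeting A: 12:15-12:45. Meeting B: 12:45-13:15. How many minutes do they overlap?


Meeting A: 735-765 (in minutes from midnight)
Meeting B: 765-795
Overlap start = max(735, 765) = 765
Overlap end = min(765, 795) = 765
Overlap = max(0, 765 - 765) = 0 min

0 minutes


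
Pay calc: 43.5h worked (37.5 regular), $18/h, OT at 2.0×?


Regular: 37.5h × $18 = $675.00
Overtime: 43.5 - 37.5 = 6.0h
OT pay: 6.0h × $18 × 2.0 = $216.00
Total = $675.00 + $216.00 = $891.00

$891.00


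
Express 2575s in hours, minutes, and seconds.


0h 42m 55s

Hours: 2575 ÷ 3600 = 0 remainder 2575
Minutes: 2575 ÷ 60 = 42 remainder 55
Seconds: 55


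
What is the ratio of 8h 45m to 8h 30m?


35:34 (1.03)

Duration 1: 525 minutes
Duration 2: 510 minutes
Ratio = 525:510
GCD = 15
Simplified = 35:34
As a decimal: 35/34 ≈ 1.03


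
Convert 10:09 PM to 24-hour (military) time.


Input: 10:09 PM
PM: 10 + 12 = 22

22:09


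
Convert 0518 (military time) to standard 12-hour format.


Hour: 5
5 < 12 → AM

5:18 AM


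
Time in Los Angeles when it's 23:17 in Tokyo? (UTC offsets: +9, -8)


Time difference = UTC-8 - UTC+9 = -17 hours
New hour = (23 -17) mod 24
= 6 mod 24 = 6
Minutes unchanged → 06:17

06:17


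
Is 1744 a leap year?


Yes

Rules: divisible by 4 AND (not by 100 OR by 400)
1744 ÷ 4 = 436 exactly → divisible by 4
1744 ÷ 100 = 17 remainder 44 → not divisible by 100
Divisible by 4 but not by 100 → leap year


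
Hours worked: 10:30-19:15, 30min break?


8h 15m (495 minutes)

Total time = (19×60+15) - (10×60+30)
= 1155 - 630 = 525 min
Minus break: 525 - 30 = 495 min
= 8h 15m


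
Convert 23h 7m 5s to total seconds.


83225 seconds

Hours: 23 × 3600 = 82800
Minutes: 7 × 60 = 420
Seconds: 5
Total = 82800 + 420 + 5 = 83225


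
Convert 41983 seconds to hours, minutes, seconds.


Hours: 41983 ÷ 3600 = 11 remainder 2383
Minutes: 2383 ÷ 60 = 39 remainder 43
Seconds: 43

11h 39m 43s


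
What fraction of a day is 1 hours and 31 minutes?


0.0632 (6.32%)

Total minutes: 1×60 + 31 = 91
Day = 24×60 = 1440 minutes
Fraction = 91/1440 ≈ 0.0632
As a percentage: 91/1440 × 100 ≈ 6.32%


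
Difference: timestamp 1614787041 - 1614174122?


612919 seconds (170.3 hours / 7.09 days)

Difference = 1614787041 - 1614174122 = 612919 seconds
In hours: 612919 / 3600 ≈ 170.3
In days: 612919 / 86400 ≈ 7.09


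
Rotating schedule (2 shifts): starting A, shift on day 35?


Shifts: A, B
Start: A (index 0)
Day 35: (0 + 35 - 1) mod 2
= 34 mod 2
= 0
Index 0 → shift A

Shift A


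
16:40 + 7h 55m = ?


Start: 1000 minutes from midnight
Add: 475 minutes
Total: 1475 minutes
Hours: 1475 ÷ 60 = 24 remainder 35
24 ≥ 24 → 24 - 24 = 0 (next day)

00:35 (next day)


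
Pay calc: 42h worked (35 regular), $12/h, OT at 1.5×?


Regular: 35h × $12 = $420.00
Overtime: 42 - 35 = 7h
OT pay: 7h × $12 × 1.5 = $126.00
Total = $420.00 + $126.00 = $546.00

$546.00


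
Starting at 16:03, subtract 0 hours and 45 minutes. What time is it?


Start: 963 minutes from midnight
Subtract: 45 minutes
Remaining: 963 - 45 = 918
Hours: 15, Minutes: 18

15:18


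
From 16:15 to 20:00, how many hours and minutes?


End time in minutes: 20×60 + 0 = 1200
Start time in minutes: 16×60 + 15 = 975
Difference = 1200 - 975 = 225 minutes
= 3 hours 45 minutes

3h 45m


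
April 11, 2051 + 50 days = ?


May 31, 2051

Start: April 11, 2051
Add 50 days
April 11 → May 1: 30 - 11 + 1 = 20 days (50 - 20 = 30 left)
May 1 + 30 = May 31, 2051


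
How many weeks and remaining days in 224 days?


Weeks: 224 ÷ 7 = 32 remainder 0

32 weeks 0 days


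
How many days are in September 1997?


30 days

Month: September (month 9)
September has 30 days


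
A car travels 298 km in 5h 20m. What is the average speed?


Distance: 298 km
Time: 5h 20m = 320 min = 320/60 = 16/3 hours
Speed = 298 ÷ (16/3) = 298 × 3 / 16 = 894/16 ≈ 55.9 km/h

55.9 km/h


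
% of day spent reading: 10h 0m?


Time: 600 minutes
Day: 1440 minutes
Percentage = (600/1440) × 100 ≈ 41.7%

41.7%


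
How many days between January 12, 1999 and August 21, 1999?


From January 12, 1999 to August 21, 1999
Rest of January 1999: 31 - 12 = 19
Full months: February 1999 28, March 31, April 30, May 31, June 30, July 31
Days into August 1999: 21
Total = 19 + 28 + 31 + 30 + 31 + 30 + 31 + 21 = 221 days

221 days


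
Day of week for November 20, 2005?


Sunday

Zeller's congruence:
q=20, m=11, k=5, j=20
h = (20 + ⌊13×12/5⌋ + 5 + ⌊5/4⌋ + ⌊20/4⌋ - 2×20) mod 7
= (20 + 31 + 5 + 1 + 5 - 40) mod 7
= 22 mod 7 = 1
h=1 → Sunday


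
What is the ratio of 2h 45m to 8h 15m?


Duration 1: 165 minutes
Duration 2: 495 minutes
Ratio = 165:495
GCD = 165
Simplified = 1:3
As a decimal: 1/3 ≈ 0.33

1:3 (0.33)


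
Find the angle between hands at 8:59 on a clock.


84.5°

Hour hand = 8×30 + 59×0.5 = 269.5°
Minute hand = 59×6 = 354°
Difference = |269.5 - 354| = 84.5°


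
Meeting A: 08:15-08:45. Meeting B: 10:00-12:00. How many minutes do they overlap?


Meeting A: 495-525 (in minutes from midnight)
Meeting B: 600-720
Overlap start = max(495, 600) = 600
Overlap end = min(525, 720) = 525
Overlap = max(0, 525 - 600) = 0 min

0 minutes


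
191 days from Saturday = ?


Monday

Start: Saturday (index 5)
(5 + 191) mod 7
= 196 mod 7
= 0
Index 0 → Monday


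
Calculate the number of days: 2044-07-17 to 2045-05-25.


312 days

From July 17, 2044 to May 25, 2045
Rest of July 2044: 31 - 17 = 14
Full months: August 31, September 30, October 31, November 30, December 31, January 31, February 2045 28, March 31, April 30
Days into May 2045: 25
Total = 14 + 31 + 30 + 31 + 30 + 31 + 31 + 28 + 31 + 30 + 25 = 312 days


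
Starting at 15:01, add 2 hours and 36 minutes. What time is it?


17:37

Start: 901 minutes from midnight
Add: 156 minutes
Total: 1057 minutes
Hours: 1057 ÷ 60 = 17 remainder 37


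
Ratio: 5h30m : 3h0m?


11:6 (1.83)

Duration 1: 330 minutes
Duration 2: 180 minutes
Ratio = 330:180
GCD = 30
Simplified = 11:6
As a decimal: 11/6 ≈ 1.83


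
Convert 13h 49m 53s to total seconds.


49793 seconds

Hours: 13 × 3600 = 46800
Minutes: 49 × 60 = 2940
Seconds: 53
Total = 46800 + 2940 + 53 = 49793


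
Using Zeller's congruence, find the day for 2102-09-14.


Thursday

Zeller's congruence:
q=14, m=9, k=2, j=21
h = (14 + ⌊13×10/5⌋ + 2 + ⌊2/4⌋ + ⌊21/4⌋ - 2×21) mod 7
= (14 + 26 + 2 + 0 + 5 - 42) mod 7
= 5 mod 7 = 5
h=5 → Thursday


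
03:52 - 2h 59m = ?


Start: 232 minutes from midnight
Subtract: 179 minutes
Remaining: 232 - 179 = 53
Hours: 0, Minutes: 53

00:53


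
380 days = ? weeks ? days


54 weeks 2 days

Weeks: 380 ÷ 7 = 54 remainder 2


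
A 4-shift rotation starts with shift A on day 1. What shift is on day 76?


Shift D

Shifts: A, B, C, D
Start: A (index 0)
Day 76: (0 + 76 - 1) mod 4
= 75 mod 4
= 3
Index 3 → shift D


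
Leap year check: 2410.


No

Rules: divisible by 4 AND (not by 100 OR by 400)
2410 ÷ 4 = 602 remainder 2 → not divisible by 4
Not divisible by 4 → not a leap year


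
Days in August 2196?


31 days

Month: August (month 8)
August has 31 days


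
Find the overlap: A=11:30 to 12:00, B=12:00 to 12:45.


0 minutes

Meeting A: 690-720 (in minutes from midnight)
Meeting B: 720-765
Overlap start = max(690, 720) = 720
Overlap end = min(720, 765) = 720
Overlap = max(0, 720 - 720) = 0 min


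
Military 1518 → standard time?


Hour: 15
15 - 12 = 3 → PM

3:18 PM


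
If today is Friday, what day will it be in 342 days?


Thursday

Start: Friday (index 4)
(4 + 342) mod 7
= 346 mod 7
= 3
Index 3 → Thursday


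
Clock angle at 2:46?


Hour hand = 2×30 + 46×0.5 = 83.0°
Minute hand = 46×6 = 276°
Difference = |83.0 - 276| = 193.0°
Since > 180°: 360 - 193.0 = 167.0°

167.0°


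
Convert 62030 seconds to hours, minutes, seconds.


17h 13m 50s

Hours: 62030 ÷ 3600 = 17 remainder 830
Minutes: 830 ÷ 60 = 13 remainder 50
Seconds: 50


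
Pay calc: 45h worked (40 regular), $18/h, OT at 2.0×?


Regular: 40h × $18 = $720.00
Overtime: 45 - 40 = 5h
OT pay: 5h × $18 × 2.0 = $180.00
Total = $720.00 + $180.00 = $900.00

$900.00


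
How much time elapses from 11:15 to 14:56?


End time in minutes: 14×60 + 56 = 896
Start time in minutes: 11×60 + 15 = 675
Difference = 896 - 675 = 221 minutes
= 3 hours 41 minutes

3h 41m


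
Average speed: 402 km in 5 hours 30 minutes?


Distance: 402 km
Time: 5h 30m = 330 min = 330/60 = 11/2 hours
Speed = 402 ÷ (11/2) = 402 × 2 / 11 = 804/11 ≈ 73.1 km/h

73.1 km/h


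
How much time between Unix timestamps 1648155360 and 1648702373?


547013 seconds (151.9 hours / 6.33 days)

Difference = 1648702373 - 1648155360 = 547013 seconds
In hours: 547013 / 3600 ≈ 151.9
In days: 547013 / 86400 ≈ 6.33


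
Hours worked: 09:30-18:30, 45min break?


8h 15m (495 minutes)

Total time = (18×60+30) - (9×60+30)
= 1110 - 570 = 540 min
Minus break: 540 - 45 = 495 min
= 8h 15m


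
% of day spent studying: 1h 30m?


Time: 90 minutes
Day: 1440 minutes
Percentage = (90/1440) × 100 ≈ 6.3%

6.3%


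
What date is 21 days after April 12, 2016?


Start: April 12, 2016
Add 21 days
April 12 → May 1: 30 - 12 + 1 = 19 days (21 - 19 = 2 left)
May 1 + 2 = May 3, 2016

May 3, 2016


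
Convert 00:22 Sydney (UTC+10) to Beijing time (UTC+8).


Time difference = UTC+8 - UTC+10 = -2 hours
New hour = (0 -2) mod 24
= -2 mod 24 = 22
Minutes unchanged → 22:22; -2 < 0 → previous day

22:22 (previous day)


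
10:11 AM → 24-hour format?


Input: 10:11 AM
AM hour stays: 10

10:11


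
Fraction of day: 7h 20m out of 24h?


0.3056 (30.56%)

Total minutes: 7×60 + 20 = 440
Day = 24×60 = 1440 minutes
Fraction = 440/1440 ≈ 0.3056
As a percentage: 440/1440 × 100 ≈ 30.56%


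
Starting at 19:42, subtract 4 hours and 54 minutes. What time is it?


14:48

Start: 1182 minutes from midnight
Subtract: 294 minutes
Remaining: 1182 - 294 = 888
Hours: 14, Minutes: 48


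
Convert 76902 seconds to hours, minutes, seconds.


21h 21m 42s

Hours: 76902 ÷ 3600 = 21 remainder 1302
Minutes: 1302 ÷ 60 = 21 remainder 42
Seconds: 42


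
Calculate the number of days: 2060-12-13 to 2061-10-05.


296 days

From December 13, 2060 to October 5, 2061
Rest of December 2060: 31 - 13 = 18
Full months: January 31, February 2061 28, March 31, April 30, May 31, June 30, July 31, August 31, September 30
Days into October 2061: 5
Total = 18 + 31 + 28 + 31 + 30 + 31 + 30 + 31 + 31 + 30 + 5 = 296 days


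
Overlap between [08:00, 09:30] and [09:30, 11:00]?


0 minutes

Meeting A: 480-570 (in minutes from midnight)
Meeting B: 570-660
Overlap start = max(480, 570) = 570
Overlap end = min(570, 660) = 570
Overlap = max(0, 570 - 570) = 0 min


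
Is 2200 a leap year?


No

Rules: divisible by 4 AND (not by 100 OR by 400)
2200 ÷ 4 = 550 exactly → divisible by 4
2200 ÷ 100 = 22 exactly → divisible by 100
2200 ÷ 400 = 5 remainder 200 → not divisible by 400
Divisible by 100 but not by 400 → not a leap year


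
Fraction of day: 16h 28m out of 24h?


0.6861 (68.61%)

Total minutes: 16×60 + 28 = 988
Day = 24×60 = 1440 minutes
Fraction = 988/1440 ≈ 0.6861
As a percentage: 988/1440 × 100 ≈ 68.61%


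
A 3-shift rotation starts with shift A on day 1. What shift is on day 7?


Shifts: A, B, C
Start: A (index 0)
Day 7: (0 + 7 - 1) mod 3
= 6 mod 3
= 0
Index 0 → shift A

Shift A


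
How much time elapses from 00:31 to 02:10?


1h 39m

End time in minutes: 2×60 + 10 = 130
Start time in minutes: 0×60 + 31 = 31
Difference = 130 - 31 = 99 minutes
= 1 hours 39 minutes


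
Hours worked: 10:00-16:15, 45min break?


5h 30m (330 minutes)

Total time = (16×60+15) - (10×60+0)
= 975 - 600 = 375 min
Minus break: 375 - 45 = 330 min
= 5h 30m


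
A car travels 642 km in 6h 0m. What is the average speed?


Distance: 642 km
Time: 6 hours
Speed = 642 / 6 = 107.0 km/h

107.0 km/h


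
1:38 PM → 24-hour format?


Input: 1:38 PM
PM: 1 + 12 = 13

13:38


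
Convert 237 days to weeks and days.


Weeks: 237 ÷ 7 = 33 remainder 6

33 weeks 6 days


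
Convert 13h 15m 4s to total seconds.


Hours: 13 × 3600 = 46800
Minutes: 15 × 60 = 900
Seconds: 4
Total = 46800 + 900 + 4 = 47704

47704 seconds


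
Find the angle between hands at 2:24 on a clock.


72.0°

Hour hand = 2×30 + 24×0.5 = 72.0°
Minute hand = 24×6 = 144°
Difference = |72.0 - 144| = 72.0°


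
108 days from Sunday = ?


Wednesday

Start: Sunday (index 6)
(6 + 108) mod 7
= 114 mod 7
= 2
Index 2 → Wednesday


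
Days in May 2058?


31 days

Month: May (month 5)
May has 31 days


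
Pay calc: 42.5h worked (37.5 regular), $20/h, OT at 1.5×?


Regular: 37.5h × $20 = $750.00
Overtime: 42.5 - 37.5 = 5.0h
OT pay: 5.0h × $20 × 1.5 = $150.00
Total = $750.00 + $150.00 = $900.00

$900.00


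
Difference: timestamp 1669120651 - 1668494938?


Difference = 1669120651 - 1668494938 = 625713 seconds
In hours: 625713 / 3600 ≈ 173.8
In days: 625713 / 86400 ≈ 7.24

625713 seconds (173.8 hours / 7.24 days)


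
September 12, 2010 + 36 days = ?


Start: September 12, 2010
Add 36 days
September 12 → October 1: 30 - 12 + 1 = 19 days (36 - 19 = 17 left)
October 1 + 17 = October 18, 2010

October 18, 2010


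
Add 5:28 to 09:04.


Start: 544 minutes from midnight
Add: 328 minutes
Total: 872 minutes
Hours: 872 ÷ 60 = 14 remainder 32

14:32


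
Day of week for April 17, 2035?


Zeller's congruence:
q=17, m=4, k=35, j=20
h = (17 + ⌊13×5/5⌋ + 35 + ⌊35/4⌋ + ⌊20/4⌋ - 2×20) mod 7
= (17 + 13 + 35 + 8 + 5 - 40) mod 7
= 38 mod 7 = 3
h=3 → Tuesday

Tuesday


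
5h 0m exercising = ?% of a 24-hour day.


Time: 300 minutes
Day: 1440 minutes
Percentage = (300/1440) × 100 ≈ 20.8%

20.8%


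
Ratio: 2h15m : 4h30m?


1:2 (0.50)

Duration 1: 135 minutes
Duration 2: 270 minutes
Ratio = 135:270
GCD = 135
Simplified = 1:2
As a decimal: 1/2 = 0.50


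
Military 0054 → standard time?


Hour: 0
0 → 12 AM (midnight)

12:54 AM


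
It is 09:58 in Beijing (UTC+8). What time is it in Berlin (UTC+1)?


Time difference = UTC+1 - UTC+8 = -7 hours
New hour = (9 -7) mod 24
= 2 mod 24 = 2
Minutes unchanged → 02:58

02:58


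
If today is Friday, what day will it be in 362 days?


Start: Friday (index 4)
(4 + 362) mod 7
= 366 mod 7
= 2
Index 2 → Wednesday

Wednesday


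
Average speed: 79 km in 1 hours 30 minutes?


52.7 km/h

Distance: 79 km
Time: 1h 30m = 90 min = 90/60 = 3/2 hours
Speed = 79 ÷ (3/2) = 79 × 2 / 3 = 158/3 ≈ 52.7 km/h


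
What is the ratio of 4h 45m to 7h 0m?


19:28 (0.68)

Duration 1: 285 minutes
Duration 2: 420 minutes
Ratio = 285:420
GCD = 15
Simplified = 19:28
As a decimal: 19/28 ≈ 0.68


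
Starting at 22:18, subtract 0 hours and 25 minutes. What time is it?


Start: 1338 minutes from midnight
Subtract: 25 minutes
Remaining: 1338 - 25 = 1313
Hours: 21, Minutes: 53

21:53


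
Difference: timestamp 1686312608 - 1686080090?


Difference = 1686312608 - 1686080090 = 232518 seconds
In hours: 232518 / 3600 ≈ 64.6
In days: 232518 / 86400 ≈ 2.69

232518 seconds (64.6 hours / 2.69 days)


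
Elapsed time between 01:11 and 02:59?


1h 48m

End time in minutes: 2×60 + 59 = 179
Start time in minutes: 1×60 + 11 = 71
Difference = 179 - 71 = 108 minutes
= 1 hours 48 minutes


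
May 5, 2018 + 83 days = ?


July 27, 2018

Start: May 5, 2018
Add 83 days
May 5 → June 1: 31 - 5 + 1 = 27 days (83 - 27 = 56 left)
June 1 → July 1: 30 - 1 + 1 = 30 days (56 - 30 = 26 left)
July 1 + 26 = July 27, 2018


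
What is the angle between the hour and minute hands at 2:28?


Hour hand = 2×30 + 28×0.5 = 74.0°
Minute hand = 28×6 = 168°
Difference = |74.0 - 168| = 94.0°

94.0°


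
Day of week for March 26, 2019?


Tuesday

Zeller's congruence:
q=26, m=3, k=19, j=20
h = (26 + ⌊13×4/5⌋ + 19 + ⌊19/4⌋ + ⌊20/4⌋ - 2×20) mod 7
= (26 + 10 + 19 + 4 + 5 - 40) mod 7
= 24 mod 7 = 3
h=3 → Tuesday


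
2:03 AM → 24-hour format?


02:03

Input: 2:03 AM
AM hour stays: 2


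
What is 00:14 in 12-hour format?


Hour: 0
0 → 12 AM (midnight)

12:14 AM


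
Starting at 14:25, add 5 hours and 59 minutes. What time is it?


Start: 865 minutes from midnight
Add: 359 minutes
Total: 1224 minutes
Hours: 1224 ÷ 60 = 20 remainder 24

20:24


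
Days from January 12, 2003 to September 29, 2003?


From January 12, 2003 to September 29, 2003
Rest of January 2003: 31 - 12 = 19
Full months: February 2003 28, March 31, April 30, May 31, June 30, July 31, August 31
Days into September 2003: 29
Total = 19 + 28 + 31 + 30 + 31 + 30 + 31 + 31 + 29 = 260 days

260 days


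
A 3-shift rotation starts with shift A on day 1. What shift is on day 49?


Shifts: A, B, C
Start: A (index 0)
Day 49: (0 + 49 - 1) mod 3
= 48 mod 3
= 0
Index 0 → shift A

Shift A


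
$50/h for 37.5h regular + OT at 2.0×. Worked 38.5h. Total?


Regular: 37.5h × $50 = $1875.00
Overtime: 38.5 - 37.5 = 1.0h
OT pay: 1.0h × $50 × 2.0 = $100.00
Total = $1875.00 + $100.00 = $1975.00

$1975.00


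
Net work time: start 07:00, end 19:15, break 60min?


Total time = (19×60+15) - (7×60+0)
= 1155 - 420 = 735 min
Minus break: 735 - 60 = 675 min
= 11h 15m

11h 15m (675 minutes)


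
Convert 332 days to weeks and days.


47 weeks 3 days

Weeks: 332 ÷ 7 = 47 remainder 3


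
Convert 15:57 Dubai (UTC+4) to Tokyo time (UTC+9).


20:57

Time difference = UTC+9 - UTC+4 = +5 hours
New hour = (15 + 5) mod 24
= 20 mod 24 = 20
Minutes unchanged → 20:57


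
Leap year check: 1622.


Rules: divisible by 4 AND (not by 100 OR by 400)
1622 ÷ 4 = 405 remainder 2 → not divisible by 4
Not divisible by 4 → not a leap year

No


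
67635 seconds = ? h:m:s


18h 47m 15s

Hours: 67635 ÷ 3600 = 18 remainder 2835
Minutes: 2835 ÷ 60 = 47 remainder 15
Seconds: 15


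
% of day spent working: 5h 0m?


Time: 300 minutes
Day: 1440 minutes
Percentage = (300/1440) × 100 ≈ 20.8%

20.8%


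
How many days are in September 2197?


30 days

Month: September (month 9)
September has 30 days


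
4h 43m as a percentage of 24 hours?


Total minutes: 4×60 + 43 = 283
Day = 24×60 = 1440 minutes
Fraction = 283/1440 ≈ 0.1965
As a percentage: 283/1440 × 100 ≈ 19.65%

0.1965 (19.65%)


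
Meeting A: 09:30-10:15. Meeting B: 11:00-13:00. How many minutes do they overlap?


Meeting A: 570-615 (in minutes from midnight)
Meeting B: 660-780
Overlap start = max(570, 660) = 660
Overlap end = min(615, 780) = 615
Overlap = max(0, 615 - 660) = 0 min

0 minutes


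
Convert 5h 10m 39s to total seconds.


Hours: 5 × 3600 = 18000
Minutes: 10 × 60 = 600
Seconds: 39
Total = 18000 + 600 + 39 = 18639

18639 seconds


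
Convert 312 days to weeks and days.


Weeks: 312 ÷ 7 = 44 remainder 4

44 weeks 4 days


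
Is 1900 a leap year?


No

Rules: divisible by 4 AND (not by 100 OR by 400)
1900 ÷ 4 = 475 exactly → divisible by 4
1900 ÷ 100 = 19 exactly → divisible by 100
1900 ÷ 400 = 4 remainder 300 → not divisible by 400
Divisible by 100 but not by 400 → not a leap year


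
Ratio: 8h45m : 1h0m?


35:4 (8.75)

Duration 1: 525 minutes
Duration 2: 60 minutes
Ratio = 525:60
GCD = 15
Simplified = 35:4
As a decimal: 35/4 = 8.75


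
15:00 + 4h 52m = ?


19:52

Start: 900 minutes from midnight
Add: 292 minutes
Total: 1192 minutes
Hours: 1192 ÷ 60 = 19 remainder 52


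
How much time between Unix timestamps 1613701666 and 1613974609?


272943 seconds (75.8 hours / 3.16 days)

Difference = 1613974609 - 1613701666 = 272943 seconds
In hours: 272943 / 3600 ≈ 75.8
In days: 272943 / 86400 ≈ 3.16


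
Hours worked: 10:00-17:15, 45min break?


Total time = (17×60+15) - (10×60+0)
= 1035 - 600 = 435 min
Minus break: 435 - 45 = 390 min
= 6h 30m

6h 30m (390 minutes)


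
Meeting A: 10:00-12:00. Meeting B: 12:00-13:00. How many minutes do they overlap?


0 minutes

Meeting A: 600-720 (in minutes from midnight)
Meeting B: 720-780
Overlap start = max(600, 720) = 720
Overlap end = min(720, 780) = 720
Overlap = max(0, 720 - 720) = 0 min


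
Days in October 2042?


Month: October (month 10)
October has 31 days

31 days


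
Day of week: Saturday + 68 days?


Start: Saturday (index 5)
(5 + 68) mod 7
= 73 mod 7
= 3
Index 3 → Thursday

Thursday


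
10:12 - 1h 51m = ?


08:21

Start: 612 minutes from midnight
Subtract: 111 minutes
Remaining: 612 - 111 = 501
Hours: 8, Minutes: 21


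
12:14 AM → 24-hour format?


Input: 12:14 AM
12 AM → 00 (midnight)

00:14


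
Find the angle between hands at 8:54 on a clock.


57.0°

Hour hand = 8×30 + 54×0.5 = 267.0°
Minute hand = 54×6 = 324°
Difference = |267.0 - 324| = 57.0°


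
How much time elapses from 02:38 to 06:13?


End time in minutes: 6×60 + 13 = 373
Start time in minutes: 2×60 + 38 = 158
Difference = 373 - 158 = 215 minutes
= 3 hours 35 minutes

3h 35m


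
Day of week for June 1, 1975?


Sunday

Zeller's congruence:
q=1, m=6, k=75, j=19
h = (1 + ⌊13×7/5⌋ + 75 + ⌊75/4⌋ + ⌊19/4⌋ - 2×19) mod 7
= (1 + 18 + 75 + 18 + 4 - 38) mod 7
= 78 mod 7 = 1
h=1 → Sunday


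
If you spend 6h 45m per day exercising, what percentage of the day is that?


28.1%

Time: 405 minutes
Day: 1440 minutes
Percentage = (405/1440) × 100 ≈ 28.1%


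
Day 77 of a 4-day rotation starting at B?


Shift B

Shifts: A, B, C, D
Start: B (index 1)
Day 77: (1 + 77 - 1) mod 4
= 77 mod 4
= 1
Index 1 → shift B


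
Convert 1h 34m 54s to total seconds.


Hours: 1 × 3600 = 3600
Minutes: 34 × 60 = 2040
Seconds: 54
Total = 3600 + 2040 + 54 = 5694

5694 seconds


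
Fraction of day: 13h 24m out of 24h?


Total minutes: 13×60 + 24 = 804
Day = 24×60 = 1440 minutes
Fraction = 804/1440 ≈ 0.5583
As a percentage: 804/1440 × 100 ≈ 55.83%

0.5583 (55.83%)


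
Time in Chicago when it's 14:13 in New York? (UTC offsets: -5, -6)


Time difference = UTC-6 - UTC-5 = -1 hours
New hour = (14 -1) mod 24
= 13 mod 24 = 13
Minutes unchanged → 13:13

13:13


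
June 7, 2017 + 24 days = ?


July 1, 2017

Start: June 7, 2017
Add 24 days
June 7 → July 1: 30 - 7 + 1 = 24 days (24 - 24 = 0 left)
Land exactly on July 1, 2017


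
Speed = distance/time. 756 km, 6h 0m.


Distance: 756 km
Time: 6 hours
Speed = 756 / 6 = 126.0 km/h

126.0 km/h


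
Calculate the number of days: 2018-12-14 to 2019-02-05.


From December 14, 2018 to February 5, 2019
Rest of December 2018: 31 - 14 = 17
Full months: January 31
Days into February 2019: 5
Total = 17 + 31 + 5 = 53 days

53 days


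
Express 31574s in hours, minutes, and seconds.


Hours: 31574 ÷ 3600 = 8 remainder 2774
Minutes: 2774 ÷ 60 = 46 remainder 14
Seconds: 14

8h 46m 14s


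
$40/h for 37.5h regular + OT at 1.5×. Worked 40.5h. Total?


$1680.00

Regular: 37.5h × $40 = $1500.00
Overtime: 40.5 - 37.5 = 3.0h
OT pay: 3.0h × $40 × 1.5 = $180.00
Total = $1500.00 + $180.00 = $1680.00


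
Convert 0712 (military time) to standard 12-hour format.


7:12 AM

Hour: 7
7 < 12 → AM


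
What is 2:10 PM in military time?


14:10

Input: 2:10 PM
PM: 2 + 12 = 14


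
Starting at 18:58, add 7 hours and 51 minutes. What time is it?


Start: 1138 minutes from midnight
Add: 471 minutes
Total: 1609 minutes
Hours: 1609 ÷ 60 = 26 remainder 49
26 ≥ 24 → 26 - 24 = 2 (next day)

02:49 (next day)


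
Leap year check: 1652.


Rules: divisible by 4 AND (not by 100 OR by 400)
1652 ÷ 4 = 413 exactly → divisible by 4
1652 ÷ 100 = 16 remainder 52 → not divisible by 100
Divisible by 4 but not by 100 → leap year

Yes


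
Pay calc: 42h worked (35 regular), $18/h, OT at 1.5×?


$819.00

Regular: 35h × $18 = $630.00
Overtime: 42 - 35 = 7h
OT pay: 7h × $18 × 1.5 = $189.00
Total = $630.00 + $189.00 = $819.00


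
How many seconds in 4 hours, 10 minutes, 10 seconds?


15010 seconds

Hours: 4 × 3600 = 14400
Minutes: 10 × 60 = 600
Seconds: 10
Total = 14400 + 600 + 10 = 15010


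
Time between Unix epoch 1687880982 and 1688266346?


Difference = 1688266346 - 1687880982 = 385364 seconds
In hours: 385364 / 3600 ≈ 107.0
In days: 385364 / 86400 ≈ 4.46

385364 seconds (107.0 hours / 4.46 days)


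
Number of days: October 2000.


31 days

Month: October (month 10)
October has 31 days


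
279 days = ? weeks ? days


Weeks: 279 ÷ 7 = 39 remainder 6

39 weeks 6 days


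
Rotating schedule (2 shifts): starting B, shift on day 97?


Shifts: A, B
Start: B (index 1)
Day 97: (1 + 97 - 1) mod 2
= 97 mod 2
= 1
Index 1 → shift B

Shift B


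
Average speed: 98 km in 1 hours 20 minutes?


73.5 km/h

Distance: 98 km
Time: 1h 20m = 80 min = 80/60 = 4/3 hours
Speed = 98 ÷ (4/3) = 98 × 3 / 4 = 294/4 = 73.5 km/h


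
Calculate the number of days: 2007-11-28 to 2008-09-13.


290 days

From November 28, 2007 to September 13, 2008
Rest of November 2007: 30 - 28 = 2
Full months: December 31, January 31, February 2008 29, March 31, April 30, May 31, June 30, July 31, August 31
Days into September 2008: 13
Total = 2 + 31 + 31 + 29 + 31 + 30 + 31 + 30 + 31 + 31 + 13 = 290 days


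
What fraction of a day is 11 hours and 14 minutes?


Total minutes: 11×60 + 14 = 674
Day = 24×60 = 1440 minutes
Fraction = 674/1440 ≈ 0.4681
As a percentage: 674/1440 × 100 ≈ 46.81%

0.4681 (46.81%)


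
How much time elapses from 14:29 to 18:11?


End time in minutes: 18×60 + 11 = 1091
Start time in minutes: 14×60 + 29 = 869
Difference = 1091 - 869 = 222 minutes
= 3 hours 42 minutes

3h 42m


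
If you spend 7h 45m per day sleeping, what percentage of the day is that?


32.3%

Time: 465 minutes
Day: 1440 minutes
Percentage = (465/1440) × 100 ≈ 32.3%


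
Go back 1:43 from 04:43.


03:00

Start: 283 minutes from midnight
Subtract: 103 minutes
Remaining: 283 - 103 = 180
Hours: 3, Minutes: 0


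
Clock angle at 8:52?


Hour hand = 8×30 + 52×0.5 = 266.0°
Minute hand = 52×6 = 312°
Difference = |266.0 - 312| = 46.0°

46.0°


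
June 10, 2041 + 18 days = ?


Start: June 10, 2041
Add 18 days
June 10 + 18 = June 28, 2041

June 28, 2041


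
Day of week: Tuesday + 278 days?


Start: Tuesday (index 1)
(1 + 278) mod 7
= 279 mod 7
= 6
Index 6 → Sunday

Sunday


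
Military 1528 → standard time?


Hour: 15
15 - 12 = 3 → PM

3:28 PM


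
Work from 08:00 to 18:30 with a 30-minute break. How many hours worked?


10h 0m (600 minutes)

Total time = (18×60+30) - (8×60+0)
= 1110 - 480 = 630 min
Minus break: 630 - 30 = 600 min
= 10h 0m


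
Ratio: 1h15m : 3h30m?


Duration 1: 75 minutes
Duration 2: 210 minutes
Ratio = 75:210
GCD = 15
Simplified = 5:14
As a decimal: 5/14 ≈ 0.36

5:14 (0.36)


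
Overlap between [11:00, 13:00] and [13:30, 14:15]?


0 minutes

Meeting A: 660-780 (in minutes from midnight)
Meeting B: 810-855
Overlap start = max(660, 810) = 810
Overlap end = min(780, 855) = 780
Overlap = max(0, 780 - 810) = 0 min


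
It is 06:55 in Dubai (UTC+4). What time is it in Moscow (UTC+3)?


05:55

Time difference = UTC+3 - UTC+4 = -1 hours
New hour = (6 -1) mod 24
= 5 mod 24 = 5
Minutes unchanged → 05:55


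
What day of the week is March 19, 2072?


Saturday

Zeller's congruence:
q=19, m=3, k=72, j=20
h = (19 + ⌊13×4/5⌋ + 72 + ⌊72/4⌋ + ⌊20/4⌋ - 2×20) mod 7
= (19 + 10 + 72 + 18 + 5 - 40) mod 7
= 84 mod 7 = 0
h=0 → Saturday


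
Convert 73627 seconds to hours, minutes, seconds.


20h 27m 7s

Hours: 73627 ÷ 3600 = 20 remainder 1627
Minutes: 1627 ÷ 60 = 27 remainder 7
Seconds: 7


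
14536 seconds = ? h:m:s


4h 2m 16s

Hours: 14536 ÷ 3600 = 4 remainder 136
Minutes: 136 ÷ 60 = 2 remainder 16
Seconds: 16


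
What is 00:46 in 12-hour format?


12:46 AM

Hour: 0
0 → 12 AM (midnight)


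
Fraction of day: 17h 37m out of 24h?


Total minutes: 17×60 + 37 = 1057
Day = 24×60 = 1440 minutes
Fraction = 1057/1440 ≈ 0.7340
As a percentage: 1057/1440 × 100 ≈ 73.40%

0.7340 (73.40%)


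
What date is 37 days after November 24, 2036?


December 31, 2036

Start: November 24, 2036
Add 37 days
November 24 → December 1: 30 - 24 + 1 = 7 days (37 - 7 = 30 left)
December 1 + 30 = December 31, 2036


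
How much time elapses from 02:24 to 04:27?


End time in minutes: 4×60 + 27 = 267
Start time in minutes: 2×60 + 24 = 144
Difference = 267 - 144 = 123 minutes
= 2 hours 3 minutes

2h 3m


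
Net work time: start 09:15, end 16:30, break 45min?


6h 30m (390 minutes)

Total time = (16×60+30) - (9×60+15)
= 990 - 555 = 435 min
Minus break: 435 - 45 = 390 min
= 6h 30m


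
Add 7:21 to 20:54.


Start: 1254 minutes from midnight
Add: 441 minutes
Total: 1695 minutes
Hours: 1695 ÷ 60 = 28 remainder 15
28 ≥ 24 → 28 - 24 = 4 (next day)

04:15 (next day)


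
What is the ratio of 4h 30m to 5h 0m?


9:10 (0.90)

Duration 1: 270 minutes
Duration 2: 300 minutes
Ratio = 270:300
GCD = 30
Simplified = 9:10
As a decimal: 9/10 = 0.90


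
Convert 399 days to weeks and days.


Weeks: 399 ÷ 7 = 57 remainder 0

57 weeks 0 days


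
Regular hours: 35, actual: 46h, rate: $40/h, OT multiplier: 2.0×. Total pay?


Regular: 35h × $40 = $1400.00
Overtime: 46 - 35 = 11h
OT pay: 11h × $40 × 2.0 = $880.00
Total = $1400.00 + $880.00 = $2280.00

$2280.00


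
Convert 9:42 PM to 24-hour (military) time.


Input: 9:42 PM
PM: 9 + 12 = 21

21:42


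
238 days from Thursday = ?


Start: Thursday (index 3)
(3 + 238) mod 7
= 241 mod 7
= 3
Index 3 → Thursday

Thursday


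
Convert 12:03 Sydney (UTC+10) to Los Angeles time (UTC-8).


18:03 (previous day)

Time difference = UTC-8 - UTC+10 = -18 hours
New hour = (12 -18) mod 24
= -6 mod 24 = 18
Minutes unchanged → 18:03; -6 < 0 → previous day


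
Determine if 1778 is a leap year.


No

Rules: divisible by 4 AND (not by 100 OR by 400)
1778 ÷ 4 = 444 remainder 2 → not divisible by 4
Not divisible by 4 → not a leap year


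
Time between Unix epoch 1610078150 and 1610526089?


Difference = 1610526089 - 1610078150 = 447939 seconds
In hours: 447939 / 3600 ≈ 124.4
In days: 447939 / 86400 ≈ 5.18

447939 seconds (124.4 hours / 5.18 days)


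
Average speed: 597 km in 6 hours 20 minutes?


94.3 km/h

Distance: 597 km
Time: 6h 20m = 380 min = 380/60 = 19/3 hours
Speed = 597 ÷ (19/3) = 597 × 3 / 19 = 1791/19 ≈ 94.3 km/h


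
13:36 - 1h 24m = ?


12:12

Start: 816 minutes from midnight
Subtract: 84 minutes
Remaining: 816 - 84 = 732
Hours: 12, Minutes: 12


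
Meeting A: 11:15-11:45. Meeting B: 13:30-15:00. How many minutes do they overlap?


0 minutes

Meeting A: 675-705 (in minutes from midnight)
Meeting B: 810-900
Overlap start = max(675, 810) = 810
Overlap end = min(705, 900) = 705
Overlap = max(0, 705 - 810) = 0 min


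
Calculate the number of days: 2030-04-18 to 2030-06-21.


64 days

From April 18, 2030 to June 21, 2030
Rest of April 2030: 30 - 18 = 12
Full months: May 31
Days into June 2030: 21
Total = 12 + 31 + 21 = 64 days


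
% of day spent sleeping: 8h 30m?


35.4%

Time: 510 minutes
Day: 1440 minutes
Percentage = (510/1440) × 100 ≈ 35.4%


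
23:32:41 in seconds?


Hours: 23 × 3600 = 82800
Minutes: 32 × 60 = 1920
Seconds: 41
Total = 82800 + 1920 + 41 = 84761

84761 seconds


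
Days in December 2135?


31 days

Month: December (month 12)
December has 31 days


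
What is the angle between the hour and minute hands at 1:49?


120.5°

Hour hand = 1×30 + 49×0.5 = 54.5°
Minute hand = 49×6 = 294°
Difference = |54.5 - 294| = 239.5°
Since > 180°: 360 - 239.5 = 120.5°


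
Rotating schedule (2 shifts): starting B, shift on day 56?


Shifts: A, B
Start: B (index 1)
Day 56: (1 + 56 - 1) mod 2
= 56 mod 2
= 0
Index 0 → shift A

Shift A


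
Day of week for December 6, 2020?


Zeller's congruence:
q=6, m=12, k=20, j=20
h = (6 + ⌊13×13/5⌋ + 20 + ⌊20/4⌋ + ⌊20/4⌋ - 2×20) mod 7
= (6 + 33 + 20 + 5 + 5 - 40) mod 7
= 29 mod 7 = 1
h=1 → Sunday

Sunday


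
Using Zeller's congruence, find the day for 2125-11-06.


Zeller's congruence:
q=6, m=11, k=25, j=21
h = (6 + ⌊13×12/5⌋ + 25 + ⌊25/4⌋ + ⌊21/4⌋ - 2×21) mod 7
= (6 + 31 + 25 + 6 + 5 - 42) mod 7
= 31 mod 7 = 3
h=3 → Tuesday

Tuesday


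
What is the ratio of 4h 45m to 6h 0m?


19:24 (0.79)

Duration 1: 285 minutes
Duration 2: 360 minutes
Ratio = 285:360
GCD = 15
Simplified = 19:24
As a decimal: 19/24 ≈ 0.79


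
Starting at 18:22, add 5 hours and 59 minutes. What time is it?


Start: 1102 minutes from midnight
Add: 359 minutes
Total: 1461 minutes
Hours: 1461 ÷ 60 = 24 remainder 21
24 ≥ 24 → 24 - 24 = 0 (next day)

00:21 (next day)


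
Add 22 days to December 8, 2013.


December 30, 2013

Start: December 8, 2013
Add 22 days
December 8 + 22 = December 30, 2013


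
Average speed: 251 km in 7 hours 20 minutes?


34.2 km/h

Distance: 251 km
Time: 7h 20m = 440 min = 440/60 = 22/3 hours
Speed = 251 ÷ (22/3) = 251 × 3 / 22 = 753/22 ≈ 34.2 km/h


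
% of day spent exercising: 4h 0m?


16.7%

Time: 240 minutes
Day: 1440 minutes
Percentage = (240/1440) × 100 ≈ 16.7%


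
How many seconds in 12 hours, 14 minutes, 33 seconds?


Hours: 12 × 3600 = 43200
Minutes: 14 × 60 = 840
Seconds: 33
Total = 43200 + 840 + 33 = 44073

44073 seconds


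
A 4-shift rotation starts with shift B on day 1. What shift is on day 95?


Shifts: A, B, C, D
Start: B (index 1)
Day 95: (1 + 95 - 1) mod 4
= 95 mod 4
= 3
Index 3 → shift D

Shift D


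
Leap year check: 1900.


No

Rules: divisible by 4 AND (not by 100 OR by 400)
1900 ÷ 4 = 475 exactly → divisible by 4
1900 ÷ 100 = 19 exactly → divisible by 100
1900 ÷ 400 = 4 remainder 300 → not divisible by 400
Divisible by 100 but not by 400 → not a leap year


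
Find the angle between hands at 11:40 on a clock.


110.0°

Hour hand = 11×30 + 40×0.5 = 350.0°
Minute hand = 40×6 = 240°
Difference = |350.0 - 240| = 110.0°


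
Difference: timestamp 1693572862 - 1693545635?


Difference = 1693572862 - 1693545635 = 27227 seconds
In hours: 27227 / 3600 ≈ 7.6
In days: 27227 / 86400 ≈ 0.32

27227 seconds (7.6 hours / 0.32 days)


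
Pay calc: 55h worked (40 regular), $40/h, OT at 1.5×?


Regular: 40h × $40 = $1600.00
Overtime: 55 - 40 = 15h
OT pay: 15h × $40 × 1.5 = $900.00
Total = $1600.00 + $900.00 = $2500.00

$2500.00


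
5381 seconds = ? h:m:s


1h 29m 41s

Hours: 5381 ÷ 3600 = 1 remainder 1781
Minutes: 1781 ÷ 60 = 29 remainder 41
Seconds: 41


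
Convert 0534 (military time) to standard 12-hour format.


5:34 AM

Hour: 5
5 < 12 → AM


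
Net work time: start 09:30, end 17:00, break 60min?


Total time = (17×60+0) - (9×60+30)
= 1020 - 570 = 450 min
Minus break: 450 - 60 = 390 min
= 6h 30m

6h 30m (390 minutes)


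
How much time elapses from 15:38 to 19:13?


End time in minutes: 19×60 + 13 = 1153
Start time in minutes: 15×60 + 38 = 938
Difference = 1153 - 938 = 215 minutes
= 3 hours 35 minutes

3h 35m


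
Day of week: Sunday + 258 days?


Saturday

Start: Sunday (index 6)
(6 + 258) mod 7
= 264 mod 7
= 5
Index 5 → Saturday


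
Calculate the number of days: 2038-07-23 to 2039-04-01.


From July 23, 2038 to April 1, 2039
Rest of July 2038: 31 - 23 = 8
Full months: August 31, September 30, October 31, November 30, December 31, January 31, February 2039 28, March 31
Days into April 2039: 1
Total = 8 + 31 + 30 + 31 + 30 + 31 + 31 + 28 + 31 + 1 = 252 days

252 days


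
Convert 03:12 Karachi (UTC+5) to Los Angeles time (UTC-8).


Time difference = UTC-8 - UTC+5 = -13 hours
New hour = (3 -13) mod 24
= -10 mod 24 = 14
Minutes unchanged → 14:12; -10 < 0 → previous day

14:12 (previous day)


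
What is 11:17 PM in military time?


23:17

Input: 11:17 PM
PM: 11 + 12 = 23


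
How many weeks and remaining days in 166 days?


23 weeks 5 days

Weeks: 166 ÷ 7 = 23 remainder 5


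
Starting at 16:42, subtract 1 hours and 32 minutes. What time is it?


Start: 1002 minutes from midnight
Subtract: 92 minutes
Remaining: 1002 - 92 = 910
Hours: 15, Minutes: 10

15:10


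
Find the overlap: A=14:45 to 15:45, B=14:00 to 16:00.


60 minutes

Meeting A: 885-945 (in minutes from midnight)
Meeting B: 840-960
Overlap start = max(885, 840) = 885
Overlap end = min(945, 960) = 945
Overlap = max(0, 945 - 885) = 60 min


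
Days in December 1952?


31 days

Month: December (month 12)
December has 31 days


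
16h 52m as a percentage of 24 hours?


0.7028 (70.28%)

Total minutes: 16×60 + 52 = 1012
Day = 24×60 = 1440 minutes
Fraction = 1012/1440 ≈ 0.7028
As a percentage: 1012/1440 × 100 ≈ 70.28%


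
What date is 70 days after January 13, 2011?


Start: January 13, 2011
Add 70 days
January 13 → February 1: 31 - 13 + 1 = 19 days (70 - 19 = 51 left)
February 1 → March 1: 28 - 1 + 1 = 28 days (51 - 28 = 23 left)
March 1 + 23 = March 24, 2011

March 24, 2011
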